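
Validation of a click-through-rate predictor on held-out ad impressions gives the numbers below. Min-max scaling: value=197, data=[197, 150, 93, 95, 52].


min=52, max=197
(197-52)/(197-52) = 145/145 = 1.0

1.0


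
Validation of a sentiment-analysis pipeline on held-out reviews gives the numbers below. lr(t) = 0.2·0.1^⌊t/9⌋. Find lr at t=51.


n_drops = ⌊51/9⌋ = 5
lr = 0.2·0.1^5 = 0.2·0.00001 = 0.000002

0.000002


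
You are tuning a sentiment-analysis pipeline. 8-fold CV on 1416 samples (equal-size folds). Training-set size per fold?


Fold size = 1416/8 = 177
Training per fold = 1416 - 177 = 1239

1239


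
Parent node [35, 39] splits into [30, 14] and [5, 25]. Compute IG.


Parent = [35, 39], H_parent = 0.9979
H_left = 0.9024 (n=44), H_right = 0.65 (n=30)
H_children = (44/74)·0.9024 + (30/74)·0.65 = 0.8001
IG = 0.9979 - 0.8001 = 0.1978

0.1978


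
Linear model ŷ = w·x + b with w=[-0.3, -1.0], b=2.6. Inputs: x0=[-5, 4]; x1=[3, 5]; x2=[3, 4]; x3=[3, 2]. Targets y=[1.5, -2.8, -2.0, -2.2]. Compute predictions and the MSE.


ŷ0 = (-0.3)·(-5) + (-1.0)·(4) + 2.6 = 0.1
ŷ1 = (-0.3)·(3) + (-1.0)·(5) + 2.6 = -3.3
ŷ2 = (-0.3)·(3) + (-1.0)·(4) + 2.6 = -2.3
ŷ3 = (-0.3)·(3) + (-1.0)·(2) + 2.6 = -0.3
errors² = [1.96, 0.25, 0.09, 3.61]
MSE = 5.9100/4 = 1.4775

1.4775


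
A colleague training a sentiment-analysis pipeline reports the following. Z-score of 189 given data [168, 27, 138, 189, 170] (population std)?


μ = 138.4, σ = 58.0434
z = (189 - 138.4)/58.0434 = 0.8718

0.8718


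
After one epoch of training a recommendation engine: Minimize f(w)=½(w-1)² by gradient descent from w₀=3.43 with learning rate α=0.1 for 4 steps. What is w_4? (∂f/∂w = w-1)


step 1: grad = 3.43-1 = 2.43; w = 3.43 - 0.1·(2.43) = 3.187
step 2: grad = 3.187-1 = 2.187; w = 3.187 - 0.1·(2.187) = 2.9683
step 3: grad = 2.9683-1 = 1.9683; w = 2.9683 - 0.1·(1.9683) = 2.77147
step 4: grad = 2.77147-1 = 1.77147; w = 2.77147 - 0.1·(1.77147) = 2.594323

2.594323


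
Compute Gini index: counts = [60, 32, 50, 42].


Probabilities: [60/184, 32/184, 50/184, 42/184] ≈ [0.3261, 0.1739, 0.2717, 0.2283]
Σpᵢ² = (3600 + 1024 + 2500 + 1764)/184² = 8888/33856
Gini = 1 - Σpᵢ² = 1 - 8888/33856 = 0.7375

0.7375


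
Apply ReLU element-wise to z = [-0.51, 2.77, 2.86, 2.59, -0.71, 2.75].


ReLU(-0.51) = max(0, -0.51) = 0.0
ReLU(2.77) = max(0, 2.77) = 2.77
ReLU(2.86) = max(0, 2.86) = 2.86
ReLU(2.59) = max(0, 2.59) = 2.59
ReLU(-0.71) = max(0, -0.71) = 0.0
ReLU(2.75) = max(0, 2.75) = 2.75
result = [0.0, 2.77, 2.86, 2.59, 0.0, 2.75]

[0.0, 2.77, 2.86, 2.59, 0.0, 2.75]


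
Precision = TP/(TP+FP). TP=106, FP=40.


Precision = TP/(TP+FP)
= 106/(106+40)
= 106/146 = 72.6%

72.6%


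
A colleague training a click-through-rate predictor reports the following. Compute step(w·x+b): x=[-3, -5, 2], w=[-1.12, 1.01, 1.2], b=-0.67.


z = (-3)·(-1.12) + (-5)·(1.01) + (2)·(1.2) - 0.67
  = 0.04
step(z) = 1 (z≥0)

1


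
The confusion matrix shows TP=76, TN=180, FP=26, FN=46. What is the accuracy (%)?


Accuracy = (TP+TN)/(TP+TN+FP+FN)
= (76+180)/(328)
= 256/328 = 78.05%

78.05%


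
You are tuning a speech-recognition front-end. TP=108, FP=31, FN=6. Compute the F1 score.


Precision = 108/139 = 0.777
Recall = 108/114 = 0.9474
F1 = 2·P·R/(P+R) = 2·TP/(2·TP+FP+FN) = 216/(216+31+6) = 216/253 = 0.8538

0.8538


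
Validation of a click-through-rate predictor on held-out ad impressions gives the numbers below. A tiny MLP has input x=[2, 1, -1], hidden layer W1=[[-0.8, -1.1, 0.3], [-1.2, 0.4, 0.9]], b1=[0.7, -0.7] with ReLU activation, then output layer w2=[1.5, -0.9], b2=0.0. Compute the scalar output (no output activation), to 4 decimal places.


z1[0] = (-0.8)·(2) + (-1.1)·(1) + (0.3)·(-1) + 0.7 = -2.3
z1[1] = (-1.2)·(2) + (0.4)·(1) + (0.9)·(-1) - 0.7 = -3.6
h = ReLU(z1) = [0.0, 0.0]
output = (1.5)·(0.0) + (-0.9)·(0.0) + 0.0 = 0.0

0.0


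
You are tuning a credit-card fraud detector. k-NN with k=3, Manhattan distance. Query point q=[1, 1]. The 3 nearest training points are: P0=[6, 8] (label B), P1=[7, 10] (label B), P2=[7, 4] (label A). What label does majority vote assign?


d(q,P0) = 12  (label B)
d(q,P1) = 15  (label B)
d(q,P2) = 9  (label A)
Votes: A=1, B=2
Majority → B

B


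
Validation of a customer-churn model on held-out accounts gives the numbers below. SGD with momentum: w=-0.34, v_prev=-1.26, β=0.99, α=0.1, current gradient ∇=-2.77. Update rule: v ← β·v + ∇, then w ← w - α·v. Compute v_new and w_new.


v_new = 0.99·-1.26 - 2.77 = -1.2474 - 2.77 = -4.0174
w_new = -0.34 - 0.1·-4.0174 = -0.34 + 0.40174 = 0.06174

v_new=-4.0174, w_new=0.06174


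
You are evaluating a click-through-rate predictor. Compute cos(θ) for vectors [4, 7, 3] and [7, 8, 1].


A·B = 4·7 + 7·8 + 3·1 = 87
‖A‖ = √74 = 8.6023, ‖B‖ = √114 = 10.6771
cos = 87/(√74·√114) = 87/√8436 = 0.9472

0.9472


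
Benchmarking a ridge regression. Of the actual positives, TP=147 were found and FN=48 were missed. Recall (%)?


Recall = TP/(TP+FN)
= 147/(147+48)
= 147/195 = 75.38%

75.38%


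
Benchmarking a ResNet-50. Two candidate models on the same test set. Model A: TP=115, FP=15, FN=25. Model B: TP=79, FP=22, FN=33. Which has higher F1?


Model A: P=115/130=0.8846, R=115/140=0.8214, F1=2PR/(P+R)=2TP/(2TP+FP+FN)=230/270=0.8519
Model B: P=79/101=0.7822, R=79/112=0.7054, F1=2PR/(P+R)=2TP/(2TP+FP+FN)=158/213=0.7418
0.8519 > 0.7418 → Model A

Model A


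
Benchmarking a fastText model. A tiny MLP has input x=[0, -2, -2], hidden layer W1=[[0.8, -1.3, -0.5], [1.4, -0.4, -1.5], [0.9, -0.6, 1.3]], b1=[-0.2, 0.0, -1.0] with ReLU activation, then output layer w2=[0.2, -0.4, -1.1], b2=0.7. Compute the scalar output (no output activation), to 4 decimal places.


z1[0] = (0.8)·(0) + (-1.3)·(-2) + (-0.5)·(-2) - 0.2 = 3.4
z1[1] = (1.4)·(0) + (-0.4)·(-2) + (-1.5)·(-2) + 0.0 = 3.8
z1[2] = (0.9)·(0) + (-0.6)·(-2) + (1.3)·(-2) - 1.0 = -2.4
h = ReLU(z1) = [3.4, 3.8, 0.0]
output = (0.2)·(3.4) + (-0.4)·(3.8) + (-1.1)·(0.0) + 0.7 = -0.14

-0.14


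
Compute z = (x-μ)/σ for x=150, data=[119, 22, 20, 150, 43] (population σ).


μ = 70.8, σ = 53.5365
z = (150 - 70.8)/53.5365 = 1.4794

1.4794


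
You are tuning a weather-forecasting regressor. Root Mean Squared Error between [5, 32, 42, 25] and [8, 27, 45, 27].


MSE = 47/4 = 11.75
RMSE = √(47/4) = 3.4278

3.4278


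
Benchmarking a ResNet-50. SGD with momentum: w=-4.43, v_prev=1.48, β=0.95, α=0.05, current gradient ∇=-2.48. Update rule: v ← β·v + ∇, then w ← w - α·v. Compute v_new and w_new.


v_new = 0.95·1.48 - 2.48 = 1.406 - 2.48 = -1.074
w_new = -4.43 - 0.05·-1.074 = -4.43 + 0.0537 = -4.3763

v_new=-1.074, w_new=-4.3763


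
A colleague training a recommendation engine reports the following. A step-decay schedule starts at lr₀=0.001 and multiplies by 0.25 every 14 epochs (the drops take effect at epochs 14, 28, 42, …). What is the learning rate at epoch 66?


n_drops = ⌊66/14⌋ = 4
lr = 0.001·0.25^4 = 0.001·0.00390625 = 0.00000390625

0.00000390625


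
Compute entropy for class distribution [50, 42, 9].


Probabilities: [50/101, 42/101, 9/101] ≈ [0.495, 0.4158, 0.0891]
H = -((50/101)·log₂(50/101) + (42/101)·log₂(42/101) + (9/101)·log₂(9/101))
  = 1.3394 bits

1.3394 bits


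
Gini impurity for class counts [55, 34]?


Probabilities: [55/89, 34/89] ≈ [0.618, 0.382]
Σpᵢ² = (3025 + 1156)/89² = 4181/7921
Gini = 1 - Σpᵢ² = 1 - 4181/7921 = 0.4722

0.4722


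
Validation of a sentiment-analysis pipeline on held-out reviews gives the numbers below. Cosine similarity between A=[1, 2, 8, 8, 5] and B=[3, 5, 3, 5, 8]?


A·B = 1·3 + 2·5 + 8·3 + 8·5 + 5·8 = 117
‖A‖ = √158 = 12.5698, ‖B‖ = √132 = 11.4891
cos = 117/(√158·√132) = 117/√20856 = 0.8102

0.8102


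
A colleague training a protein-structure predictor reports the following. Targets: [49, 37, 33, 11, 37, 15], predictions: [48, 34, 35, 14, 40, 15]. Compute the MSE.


Squared errors: (49-48)²=1, (37-34)²=9, (33-35)²=4, (11-14)²=9, (37-40)²=9, (15-15)²=0
Sum = 32
MSE = 32/6 = 16/3

16/3


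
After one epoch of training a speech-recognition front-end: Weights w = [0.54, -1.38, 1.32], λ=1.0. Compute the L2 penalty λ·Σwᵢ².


‖w‖₂² = (0.54)² + (-1.38)² + (1.32)²
     = 0.2916 + 1.9044 + 1.7424
     = 3.9384
λ·‖w‖₂² = 1.0·3.9384 = 3.9384

3.9384


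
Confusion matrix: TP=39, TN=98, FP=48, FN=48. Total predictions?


Total = TP + TN + FP + FN
= 39 + 98 + 48 + 48
= 233
(Predicted positive: 87, predicted negative: 146)

233


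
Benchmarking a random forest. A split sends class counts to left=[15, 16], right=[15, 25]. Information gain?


Parent = [30, 41], H_parent = 0.9826
H_left = 0.9992 (n=31), H_right = 0.9544 (n=40)
H_children = (31/71)·0.9992 + (40/71)·0.9544 = 0.974
IG = 0.9826 - 0.974 = 0.0086

0.0086


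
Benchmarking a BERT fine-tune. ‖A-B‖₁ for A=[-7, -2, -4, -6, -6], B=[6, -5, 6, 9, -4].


d = |-7-6| + |-2+ 5| + |-4-6| + |-6-9| + |-6+ 4|
  = 13 + 3 + 10 + 15 + 2
  = 43

43


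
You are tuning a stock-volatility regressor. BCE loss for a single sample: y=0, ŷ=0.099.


BCE = -[y·ln(p) + (1-y)·ln(1-p)]
= -0 - 1·ln(1-0.099)
= -ln(0.901) = 0.1043

0.1043


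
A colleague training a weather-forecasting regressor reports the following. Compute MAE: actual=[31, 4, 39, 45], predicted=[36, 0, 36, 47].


Absolute errors: |31-36|=5, |4-0|=4, |39-36|=3, |45-47|=2
Sum = 14
MAE = 14/4 = 7/2

7/2


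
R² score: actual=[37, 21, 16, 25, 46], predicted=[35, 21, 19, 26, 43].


ȳ = 29
SS_res = Σ(y-ŷ)² = 23
SS_tot = Σ(y-ȳ)² = 602
R² = 1 - SS_res/SS_tot = 1 - 0.0382 = 0.9618

0.9618


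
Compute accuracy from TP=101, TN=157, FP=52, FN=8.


Accuracy = (TP+TN)/(TP+TN+FP+FN)
= (101+157)/(318)
= 258/318 = 81.13%

81.13%


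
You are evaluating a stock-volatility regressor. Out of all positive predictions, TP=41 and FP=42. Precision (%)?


Precision = TP/(TP+FP)
= 41/(41+42)
= 41/83 = 49.4%

49.4%


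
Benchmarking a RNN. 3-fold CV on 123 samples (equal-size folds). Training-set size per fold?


Fold size = 123/3 = 41
Training per fold = 123 - 41 = 82

82


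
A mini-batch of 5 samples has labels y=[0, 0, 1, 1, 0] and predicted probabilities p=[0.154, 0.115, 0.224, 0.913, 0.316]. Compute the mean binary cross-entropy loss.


L[0] = -ln(1-0.154) = -ln(0.846) = 0.1672
L[1] = -ln(1-0.115) = -ln(0.885) = 0.1222
L[2] = -ln(0.224) = 1.4961
L[3] = -ln(0.913) = 0.091
L[4] = -ln(1-0.316) = -ln(0.684) = 0.3798
mean = (0.1672 + 0.1222 + 1.4961 + 0.091 + 0.3798)/5 = 0.4513

0.4513


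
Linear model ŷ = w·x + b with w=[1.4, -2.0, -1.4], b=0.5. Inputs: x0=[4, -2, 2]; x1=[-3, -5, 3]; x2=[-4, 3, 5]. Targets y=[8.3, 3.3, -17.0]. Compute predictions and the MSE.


ŷ0 = (1.4)·(4) + (-2.0)·(-2) + (-1.4)·(2) + 0.5 = 7.3
ŷ1 = (1.4)·(-3) + (-2.0)·(-5) + (-1.4)·(3) + 0.5 = 2.1
ŷ2 = (1.4)·(-4) + (-2.0)·(3) + (-1.4)·(5) + 0.5 = -18.1
errors² = [1.0, 1.44, 1.21]
MSE = 3.6500/3 = 1.2167

1.2167


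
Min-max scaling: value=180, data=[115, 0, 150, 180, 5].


min=0, max=180
(180-0)/(180-0) = 180/180 = 1.0

1.0


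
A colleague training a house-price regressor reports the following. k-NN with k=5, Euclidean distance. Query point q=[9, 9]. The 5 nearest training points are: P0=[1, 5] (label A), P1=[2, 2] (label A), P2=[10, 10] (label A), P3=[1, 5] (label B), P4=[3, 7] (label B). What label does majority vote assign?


d(q,P0) = 8.9443  (label A)
d(q,P1) = 9.8995  (label A)
d(q,P2) = 1.4142  (label A)
d(q,P3) = 8.9443  (label B)
d(q,P4) = 6.3246  (label B)
Votes: A=3, B=2
Majority → A

A


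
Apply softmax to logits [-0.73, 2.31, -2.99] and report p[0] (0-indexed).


Exponentials: e^-0.73=0.4819, e^2.31=10.0744, e^-2.99=0.0503
Sum = 10.6066
Softmax = [0.0454, 0.9498, 0.0047]
p[0] = 0.4819/10.6066 = 0.0454

0.0454


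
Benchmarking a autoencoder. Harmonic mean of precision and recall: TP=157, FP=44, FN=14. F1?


Precision = 157/201 = 0.7811
Recall = 157/171 = 0.9181
F1 = 2·P·R/(P+R) = 2·TP/(2·TP+FP+FN) = 314/(314+44+14) = 314/372 = 0.8441

0.8441


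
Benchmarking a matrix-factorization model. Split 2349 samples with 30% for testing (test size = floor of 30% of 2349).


Test = ⌊2349·30/100⌋ = 704
Train = 2349 - 704 = 1645

Train: 1645, Test: 704


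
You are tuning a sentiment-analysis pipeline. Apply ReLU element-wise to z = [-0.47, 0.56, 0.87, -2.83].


ReLU(-0.47) = max(0, -0.47) = 0.0
ReLU(0.56) = max(0, 0.56) = 0.56
ReLU(0.87) = max(0, 0.87) = 0.87
ReLU(-2.83) = max(0, -2.83) = 0.0
result = [0.0, 0.56, 0.87, 0.0]

[0.0, 0.56, 0.87, 0.0]


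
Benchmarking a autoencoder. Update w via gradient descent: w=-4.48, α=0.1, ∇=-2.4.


w_new = w - α·∇
= -4.48 - 0.1·-2.4
= -4.48 + 0.24
= -4.24

-4.24


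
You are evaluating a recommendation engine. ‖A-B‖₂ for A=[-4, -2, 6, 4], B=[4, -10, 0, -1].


d = √((-4-4)² + (-2+ 10)² + (6-0)² + (4+ 1)²)
  = √(64 + 64 + 36 + 25)
  = √189 = 13.7477

13.7477


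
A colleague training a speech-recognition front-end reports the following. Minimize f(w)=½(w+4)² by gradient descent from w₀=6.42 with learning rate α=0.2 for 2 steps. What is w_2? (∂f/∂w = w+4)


step 1: grad = 6.42+4 = 10.42; w = 6.42 - 0.2·(10.42) = 4.336
step 2: grad = 4.336+4 = 8.336; w = 4.336 - 0.2·(8.336) = 2.6688

2.6688


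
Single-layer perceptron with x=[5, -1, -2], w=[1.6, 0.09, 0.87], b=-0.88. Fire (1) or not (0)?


z = (5)·(1.6) + (-1)·(0.09) + (-2)·(0.87) - 0.88
  = 5.29
step(z) = 1 (z≥0)

1


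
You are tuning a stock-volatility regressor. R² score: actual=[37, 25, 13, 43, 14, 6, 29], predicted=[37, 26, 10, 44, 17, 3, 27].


ȳ = 23.8571
SS_res = Σ(y-ŷ)² = 33
SS_tot = Σ(y-ȳ)² = 1100.86
R² = 1 - SS_res/SS_tot = 1 - 0.03 = 0.97

0.97


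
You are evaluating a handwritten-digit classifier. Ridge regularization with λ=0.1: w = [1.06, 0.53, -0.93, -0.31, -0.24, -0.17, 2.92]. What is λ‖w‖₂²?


‖w‖₂² = (1.06)² + (0.53)² + (-0.93)² + (-0.31)² + (-0.24)² + (-0.17)² + (2.92)²
     = 1.1236 + 0.2809 + 0.8649 + 0.0961 + 0.0576 + 0.0289 + 8.5264
     = 10.9784
λ·‖w‖₂² = 0.1·10.9784 = 1.09784

1.09784


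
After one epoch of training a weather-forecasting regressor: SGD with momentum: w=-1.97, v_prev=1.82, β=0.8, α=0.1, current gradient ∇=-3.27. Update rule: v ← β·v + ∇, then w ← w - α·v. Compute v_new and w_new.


v_new = 0.8·1.82 - 3.27 = 1.456 - 3.27 = -1.814
w_new = -1.97 - 0.1·-1.814 = -1.97 + 0.1814 = -1.7886

v_new=-1.814, w_new=-1.7886


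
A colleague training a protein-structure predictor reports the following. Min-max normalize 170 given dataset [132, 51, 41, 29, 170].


min=29, max=170
(170-29)/(170-29) = 141/141 = 1.0

1.0


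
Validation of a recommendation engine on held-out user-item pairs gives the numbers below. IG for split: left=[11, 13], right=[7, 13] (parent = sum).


Parent = [18, 26], H_parent = 0.976
H_left = 0.995 (n=24), H_right = 0.9341 (n=20)
H_children = (24/44)·0.995 + (20/44)·0.9341 = 0.9673
IG = 0.976 - 0.9673 = 0.0087

0.0087


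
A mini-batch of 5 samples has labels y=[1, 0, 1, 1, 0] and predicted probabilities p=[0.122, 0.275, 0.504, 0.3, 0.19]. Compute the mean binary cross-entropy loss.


L[0] = -ln(0.122) = 2.1037
L[1] = -ln(1-0.275) = -ln(0.725) = 0.3216
L[2] = -ln(0.504) = 0.6852
L[3] = -ln(0.3) = 1.204
L[4] = -ln(1-0.19) = -ln(0.81) = 0.2107
mean = (2.1037 + 0.3216 + 0.6852 + 1.204 + 0.2107)/5 = 0.905

0.905


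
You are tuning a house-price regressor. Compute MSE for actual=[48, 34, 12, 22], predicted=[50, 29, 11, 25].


Squared errors: (48-50)²=4, (34-29)²=25, (12-11)²=1, (22-25)²=9
Sum = 39
MSE = 39/4 = 39/4

39/4


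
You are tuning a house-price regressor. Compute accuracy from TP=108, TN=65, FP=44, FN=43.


Accuracy = (TP+TN)/(TP+TN+FP+FN)
= (108+65)/(260)
= 173/260 = 66.54%

66.54%


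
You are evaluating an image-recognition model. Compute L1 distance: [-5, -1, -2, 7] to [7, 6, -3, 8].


d = |-5-7| + |-1-6| + |-2+ 3| + |7-8|
  = 12 + 7 + 1 + 1
  = 21

21


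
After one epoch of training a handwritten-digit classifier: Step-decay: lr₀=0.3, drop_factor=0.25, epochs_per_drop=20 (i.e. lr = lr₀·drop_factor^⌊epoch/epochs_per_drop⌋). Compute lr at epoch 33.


n_drops = ⌊33/20⌋ = 1
lr = 0.3·0.25^1 = 0.3·0.25 = 0.075

0.075


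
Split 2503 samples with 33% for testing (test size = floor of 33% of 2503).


Test = ⌊2503·33/100⌋ = 825
Train = 2503 - 825 = 1678

Train: 1678, Test: 825


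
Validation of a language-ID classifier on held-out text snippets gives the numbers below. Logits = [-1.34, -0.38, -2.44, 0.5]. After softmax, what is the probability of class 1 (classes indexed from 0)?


Exponentials: e^-1.34=0.2618, e^-0.38=0.6839, e^-2.44=0.0872, e^0.5=1.6487
Sum = 2.6816
Softmax = [0.0976, 0.255, 0.0325, 0.6148]
p[1] = 0.6839/2.6816 = 0.255

0.255


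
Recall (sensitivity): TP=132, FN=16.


Recall = TP/(TP+FN)
= 132/(132+16)
= 132/148 = 89.19%

89.19%


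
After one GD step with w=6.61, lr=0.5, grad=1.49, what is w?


w_new = w - α·∇
= 6.61 - 0.5·1.49
= 6.61 - 0.745
= 5.865

5.865


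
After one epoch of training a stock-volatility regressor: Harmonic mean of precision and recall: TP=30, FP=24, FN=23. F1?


Precision = 30/54 = 0.5556
Recall = 30/53 = 0.566
F1 = 2·P·R/(P+R) = 2·TP/(2·TP+FP+FN) = 60/(60+24+23) = 60/107 = 0.5607

0.5607


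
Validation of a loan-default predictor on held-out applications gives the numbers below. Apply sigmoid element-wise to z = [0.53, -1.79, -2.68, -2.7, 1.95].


σ(0.53) = 1/(1+e^-0.53) = 0.6295
σ(-1.79) = 1/(1+e^1.79) = 0.1431
σ(-2.68) = 1/(1+e^2.68) = 0.0642
σ(-2.7) = 1/(1+e^2.7) = 0.063
σ(1.95) = 1/(1+e^-1.95) = 0.8754
result = [0.6295, 0.1431, 0.0642, 0.063, 0.8754]

[0.6295, 0.1431, 0.0642, 0.063, 0.8754]


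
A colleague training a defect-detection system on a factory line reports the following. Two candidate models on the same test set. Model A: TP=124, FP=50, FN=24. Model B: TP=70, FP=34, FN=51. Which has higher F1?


Model A: P=124/174=0.7126, R=124/148=0.8378, F1=2PR/(P+R)=2TP/(2TP+FP+FN)=248/322=0.7702
Model B: P=70/104=0.6731, R=70/121=0.5785, F1=2PR/(P+R)=2TP/(2TP+FP+FN)=140/225=0.6222
0.7702 > 0.6222 → Model A

Model A


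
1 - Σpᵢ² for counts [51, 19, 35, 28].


Probabilities: [51/133, 19/133, 35/133, 28/133] ≈ [0.3835, 0.1429, 0.2632, 0.2105]
Σpᵢ² = (2601 + 361 + 1225 + 784)/133² = 4971/17689
Gini = 1 - Σpᵢ² = 1 - 4971/17689 = 0.719

0.719


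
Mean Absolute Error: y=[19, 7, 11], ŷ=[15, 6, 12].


Absolute errors: |19-15|=4, |7-6|=1, |11-12|=1
Sum = 6
MAE = 6/3 = 2

2


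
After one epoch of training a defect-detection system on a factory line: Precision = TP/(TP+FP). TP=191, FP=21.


Precision = TP/(TP+FP)
= 191/(191+21)
= 191/212 = 90.09%

90.09%


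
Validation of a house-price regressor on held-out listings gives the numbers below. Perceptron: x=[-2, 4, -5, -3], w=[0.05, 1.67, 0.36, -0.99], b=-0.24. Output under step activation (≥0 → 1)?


z = (-2)·(0.05) + (4)·(1.67) + (-5)·(0.36) + (-3)·(-0.99) - 0.24
  = 7.51
step(z) = 1 (z≥0)

1


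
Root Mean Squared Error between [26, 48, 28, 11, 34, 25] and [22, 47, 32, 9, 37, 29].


MSE = 62/6 = 10.3333
RMSE = √(62/6) = 3.2146

3.2146


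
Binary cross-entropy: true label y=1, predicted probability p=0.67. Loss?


BCE = -[y·ln(p) + (1-y)·ln(1-p)]
= -1·ln(0.67) - 0
= -ln(0.67) = 0.4005

0.4005


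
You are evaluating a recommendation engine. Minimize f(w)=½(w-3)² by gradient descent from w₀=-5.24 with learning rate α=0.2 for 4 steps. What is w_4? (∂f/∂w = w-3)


step 1: grad = -5.24-3 = -8.24; w = -5.24 - 0.2·(-8.24) = -3.592
step 2: grad = -3.592-3 = -6.592; w = -3.592 - 0.2·(-6.592) = -2.2736
step 3: grad = -2.2736-3 = -5.2736; w = -2.2736 - 0.2·(-5.2736) = -1.21888
step 4: grad = -1.21888-3 = -4.21888; w = -1.21888 - 0.2·(-4.21888) = -0.375104

-0.375104


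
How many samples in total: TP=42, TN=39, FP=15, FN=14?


Total = TP + TN + FP + FN
= 42 + 39 + 15 + 14
= 110
(Predicted positive: 57, predicted negative: 53)

110


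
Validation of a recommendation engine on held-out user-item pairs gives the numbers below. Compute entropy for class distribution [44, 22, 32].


Probabilities: [44/98, 22/98, 32/98] ≈ [0.449, 0.2245, 0.3265]
H = -((44/98)·log₂(44/98) + (22/98)·log₂(22/98) + (32/98)·log₂(32/98))
  = 1.5298 bits

1.5298 bits


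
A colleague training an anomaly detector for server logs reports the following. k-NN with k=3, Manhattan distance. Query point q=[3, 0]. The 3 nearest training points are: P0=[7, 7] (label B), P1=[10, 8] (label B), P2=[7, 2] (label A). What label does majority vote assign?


d(q,P0) = 11  (label B)
d(q,P1) = 15  (label B)
d(q,P2) = 6  (label A)
Votes: A=1, B=2
Majority → B

B


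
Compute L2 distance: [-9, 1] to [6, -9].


d = √((-9-6)² + (1+ 9)²)
  = √(225 + 100)
  = √325 = 18.0278

18.0278


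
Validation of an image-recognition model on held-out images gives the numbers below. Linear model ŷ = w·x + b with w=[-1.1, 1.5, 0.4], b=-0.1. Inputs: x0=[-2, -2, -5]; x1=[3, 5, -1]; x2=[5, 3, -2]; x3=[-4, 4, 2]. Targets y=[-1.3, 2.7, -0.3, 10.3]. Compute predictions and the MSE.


ŷ0 = (-1.1)·(-2) + (1.5)·(-2) + (0.4)·(-5) - 0.1 = -2.9
ŷ1 = (-1.1)·(3) + (1.5)·(5) + (0.4)·(-1) - 0.1 = 3.7
ŷ2 = (-1.1)·(5) + (1.5)·(3) + (0.4)·(-2) - 0.1 = -1.9
ŷ3 = (-1.1)·(-4) + (1.5)·(4) + (0.4)·(2) - 0.1 = 11.1
errors² = [2.56, 1.0, 2.56, 0.64]
MSE = 6.7600/4 = 1.69

1.69


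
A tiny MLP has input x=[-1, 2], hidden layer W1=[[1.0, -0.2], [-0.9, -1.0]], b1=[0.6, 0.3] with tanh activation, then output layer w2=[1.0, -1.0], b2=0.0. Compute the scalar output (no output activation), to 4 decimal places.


z1[0] = (1.0)·(-1) + (-0.2)·(2) + 0.6 = -0.8
z1[1] = (-0.9)·(-1) + (-1.0)·(2) + 0.3 = -0.8
h = tanh(z1) = [-0.664, -0.664]
output = (1.0)·(-0.664) + (-1.0)·(-0.664) + 0.0 = 0.0

0.0


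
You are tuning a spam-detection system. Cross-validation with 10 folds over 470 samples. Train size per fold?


Fold size = 470/10 = 47
Training per fold = 470 - 47 = 423

423


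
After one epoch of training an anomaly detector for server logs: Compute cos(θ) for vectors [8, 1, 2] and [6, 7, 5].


A·B = 8·6 + 1·7 + 2·5 = 65
‖A‖ = √69 = 8.3066, ‖B‖ = √110 = 10.4881
cos = 65/(√69·√110) = 65/√7590 = 0.7461

0.7461


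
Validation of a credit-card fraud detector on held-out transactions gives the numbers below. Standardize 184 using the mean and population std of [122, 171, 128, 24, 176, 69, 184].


μ = 124.8571, σ = 55.4886
z = (184 - 124.8571)/55.4886 = 1.0659

1.0659


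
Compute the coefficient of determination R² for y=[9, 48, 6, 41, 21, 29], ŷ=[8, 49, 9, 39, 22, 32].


ȳ = 25.6667
SS_res = Σ(y-ŷ)² = 25
SS_tot = Σ(y-ȳ)² = 1431.33
R² = 1 - SS_res/SS_tot = 1 - 0.0175 = 0.9825

0.9825


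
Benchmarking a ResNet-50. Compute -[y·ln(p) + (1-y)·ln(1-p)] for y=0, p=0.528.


BCE = -[y·ln(p) + (1-y)·ln(1-p)]
= -0 - 1·ln(1-0.528)
= -ln(0.472) = 0.7508

0.7508


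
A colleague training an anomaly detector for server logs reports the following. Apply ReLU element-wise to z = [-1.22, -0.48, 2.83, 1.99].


ReLU(-1.22) = max(0, -1.22) = 0.0
ReLU(-0.48) = max(0, -0.48) = 0.0
ReLU(2.83) = max(0, 2.83) = 2.83
ReLU(1.99) = max(0, 1.99) = 1.99
result = [0.0, 0.0, 2.83, 1.99]

[0.0, 0.0, 2.83, 1.99]


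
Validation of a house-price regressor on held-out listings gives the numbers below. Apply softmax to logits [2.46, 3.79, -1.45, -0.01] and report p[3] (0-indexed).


Exponentials: e^2.46=11.7048, e^3.79=44.2564, e^-1.45=0.2346, e^-0.01=0.99
Sum = 57.1858
Softmax = [0.2047, 0.7739, 0.0041, 0.0173]
p[3] = 0.99/57.1858 = 0.0173

0.0173


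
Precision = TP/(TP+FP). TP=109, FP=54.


Precision = TP/(TP+FP)
= 109/(109+54)
= 109/163 = 66.87%

66.87%


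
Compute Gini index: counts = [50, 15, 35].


Probabilities: [50/100, 15/100, 35/100] ≈ [0.5, 0.15, 0.35]
Σpᵢ² = (2500 + 225 + 1225)/100² = 3950/10000
Gini = 1 - Σpᵢ² = 1 - 3950/10000 = 0.605

0.605


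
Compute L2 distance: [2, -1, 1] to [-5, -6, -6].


d = √((2+ 5)² + (-1+ 6)² + (1+ 6)²)
  = √(49 + 25 + 49)
  = √123 = 11.0905

11.0905


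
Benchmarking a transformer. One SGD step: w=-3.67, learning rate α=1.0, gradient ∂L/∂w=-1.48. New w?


w_new = w - α·∇
= -3.67 - 1.0·-1.48
= -3.67 + 1.48
= -2.19

-2.19


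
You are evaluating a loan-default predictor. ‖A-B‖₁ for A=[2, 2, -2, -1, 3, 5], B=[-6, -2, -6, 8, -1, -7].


d = |2+ 6| + |2+ 2| + |-2+ 6| + |-1-8| + |3+ 1| + |5+ 7|
  = 8 + 4 + 4 + 9 + 4 + 12
  = 41

41


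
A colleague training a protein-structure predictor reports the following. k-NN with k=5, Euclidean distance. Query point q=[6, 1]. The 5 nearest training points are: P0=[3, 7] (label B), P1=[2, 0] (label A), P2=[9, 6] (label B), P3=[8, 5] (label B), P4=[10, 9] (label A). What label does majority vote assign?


d(q,P0) = 6.7082  (label B)
d(q,P1) = 4.1231  (label A)
d(q,P2) = 5.831  (label B)
d(q,P3) = 4.4721  (label B)
d(q,P4) = 8.9443  (label A)
Votes: A=2, B=3
Majority → B

B


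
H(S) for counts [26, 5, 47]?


Probabilities: [26/78, 5/78, 47/78] ≈ [0.3333, 0.0641, 0.6026]
H = -((26/78)·log₂(26/78) + (5/78)·log₂(5/78) + (47/78)·log₂(47/78))
  = 1.2228 bits

1.2228 bits


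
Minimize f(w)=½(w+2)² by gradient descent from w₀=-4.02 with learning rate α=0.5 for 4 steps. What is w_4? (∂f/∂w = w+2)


step 1: grad = -4.02+2 = -2.02; w = -4.02 - 0.5·(-2.02) = -3.01
step 2: grad = -3.01+2 = -1.01; w = -3.01 - 0.5·(-1.01) = -2.505
step 3: grad = -2.505+2 = -0.505; w = -2.505 - 0.5·(-0.505) = -2.2525
step 4: grad = -2.2525+2 = -0.2525; w = -2.2525 - 0.5·(-0.2525) = -2.12625

-2.12625


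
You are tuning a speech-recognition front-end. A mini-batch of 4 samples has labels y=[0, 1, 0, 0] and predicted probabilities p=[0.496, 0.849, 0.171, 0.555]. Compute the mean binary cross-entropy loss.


L[0] = -ln(1-0.496) = -ln(0.504) = 0.6852
L[1] = -ln(0.849) = 0.1637
L[2] = -ln(1-0.171) = -ln(0.829) = 0.1875
L[3] = -ln(1-0.555) = -ln(0.445) = 0.8097
mean = (0.6852 + 0.1637 + 0.1875 + 0.8097)/4 = 0.4615

0.4615


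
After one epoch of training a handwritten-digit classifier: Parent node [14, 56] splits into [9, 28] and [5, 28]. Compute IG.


Parent = [14, 56], H_parent = 0.7219
H_left = 0.8004 (n=37), H_right = 0.6136 (n=33)
H_children = (37/70)·0.8004 + (33/70)·0.6136 = 0.7123
IG = 0.7219 - 0.7123 = 0.0096

0.0096


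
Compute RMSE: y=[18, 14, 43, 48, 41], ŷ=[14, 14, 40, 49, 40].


MSE = 27/5 = 5.4
RMSE = √(27/5) = 2.3238

2.3238


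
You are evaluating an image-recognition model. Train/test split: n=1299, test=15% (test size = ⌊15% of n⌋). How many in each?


Test = ⌊1299·15/100⌋ = 194
Train = 1299 - 194 = 1105

Train: 1105, Test: 194


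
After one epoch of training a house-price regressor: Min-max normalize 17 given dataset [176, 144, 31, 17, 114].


min=17, max=176
(17-17)/(176-17) = 0/159 = 0.0

0.0


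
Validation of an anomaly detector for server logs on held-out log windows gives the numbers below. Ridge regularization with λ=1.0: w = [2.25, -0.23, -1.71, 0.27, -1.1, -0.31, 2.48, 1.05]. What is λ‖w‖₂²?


‖w‖₂² = (2.25)² + (-0.23)² + (-1.71)² + (0.27)² + (-1.1)² + (-0.31)² + (2.48)² + (1.05)²
     = 5.0625 + 0.0529 + 2.9241 + 0.0729 + 1.21 + 0.0961 + 6.1504 + 1.1025
     = 16.6714
λ·‖w‖₂² = 1.0·16.6714 = 16.6714

16.6714


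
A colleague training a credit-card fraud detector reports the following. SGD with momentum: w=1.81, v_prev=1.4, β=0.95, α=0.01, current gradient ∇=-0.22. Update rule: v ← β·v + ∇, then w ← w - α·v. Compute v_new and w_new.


v_new = 0.95·1.4 - 0.22 = 1.33 - 0.22 = 1.11
w_new = 1.81 - 0.01·1.11 = 1.81 - 0.0111 = 1.7989

v_new=1.11, w_new=1.7989


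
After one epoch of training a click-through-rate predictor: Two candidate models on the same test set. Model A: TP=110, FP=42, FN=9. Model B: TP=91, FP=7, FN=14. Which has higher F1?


Model A: P=110/152=0.7237, R=110/119=0.9244, F1=2PR/(P+R)=2TP/(2TP+FP+FN)=220/271=0.8118
Model B: P=91/98=0.9286, R=91/105=0.8667, F1=2PR/(P+R)=2TP/(2TP+FP+FN)=182/203=0.8966
0.8118 < 0.8966 → Model B

Model B


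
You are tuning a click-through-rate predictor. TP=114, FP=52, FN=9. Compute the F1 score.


Precision = 114/166 = 0.6867
Recall = 114/123 = 0.9268
F1 = 2·P·R/(P+R) = 2·TP/(2·TP+FP+FN) = 228/(228+52+9) = 228/289 = 0.7889

0.7889


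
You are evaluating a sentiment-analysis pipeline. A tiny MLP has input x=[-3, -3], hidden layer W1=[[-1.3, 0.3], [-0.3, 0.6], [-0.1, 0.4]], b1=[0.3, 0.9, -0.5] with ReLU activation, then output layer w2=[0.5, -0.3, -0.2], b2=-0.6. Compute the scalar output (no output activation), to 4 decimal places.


z1[0] = (-1.3)·(-3) + (0.3)·(-3) + 0.3 = 3.3
z1[1] = (-0.3)·(-3) + (0.6)·(-3) + 0.9 = 0.0
z1[2] = (-0.1)·(-3) + (0.4)·(-3) - 0.5 = -1.4
h = ReLU(z1) = [3.3, 0.0, 0.0]
output = (0.5)·(3.3) + (-0.3)·(0.0) + (-0.2)·(0.0) - 0.6 = 1.05

1.05


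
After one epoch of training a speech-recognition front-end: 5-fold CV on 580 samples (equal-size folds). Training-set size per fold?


Fold size = 580/5 = 116
Training per fold = 580 - 116 = 464

464


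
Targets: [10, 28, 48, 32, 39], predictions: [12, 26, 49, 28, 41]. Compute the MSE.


Squared errors: (10-12)²=4, (28-26)²=4, (48-49)²=1, (32-28)²=16, (39-41)²=4
Sum = 29
MSE = 29/5 = 29/5

29/5


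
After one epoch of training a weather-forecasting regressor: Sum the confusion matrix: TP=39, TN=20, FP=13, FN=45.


Total = TP + TN + FP + FN
= 39 + 20 + 13 + 45
= 117
(Predicted positive: 52, predicted negative: 65)

117


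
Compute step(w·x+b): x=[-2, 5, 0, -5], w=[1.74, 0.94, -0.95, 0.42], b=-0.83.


z = (-2)·(1.74) + (5)·(0.94) + (0)·(-0.95) + (-5)·(0.42) - 0.83
  = -1.71
step(z) = 0 (z<0)

0


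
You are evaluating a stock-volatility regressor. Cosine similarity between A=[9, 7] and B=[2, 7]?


A·B = 9·2 + 7·7 = 67
‖A‖ = √130 = 11.4018, ‖B‖ = √53 = 7.2801
cos = 67/(√130·√53) = 67/√6890 = 0.8072

0.8072


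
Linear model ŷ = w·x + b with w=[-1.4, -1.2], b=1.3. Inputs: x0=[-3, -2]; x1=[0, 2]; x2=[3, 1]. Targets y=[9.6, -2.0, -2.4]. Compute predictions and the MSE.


ŷ0 = (-1.4)·(-3) + (-1.2)·(-2) + 1.3 = 7.9
ŷ1 = (-1.4)·(0) + (-1.2)·(2) + 1.3 = -1.1
ŷ2 = (-1.4)·(3) + (-1.2)·(1) + 1.3 = -4.1
errors² = [2.89, 0.81, 2.89]
MSE = 6.5900/3 = 2.1967

2.1967


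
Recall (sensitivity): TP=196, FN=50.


Recall = TP/(TP+FN)
= 196/(196+50)
= 196/246 = 79.67%

79.67%


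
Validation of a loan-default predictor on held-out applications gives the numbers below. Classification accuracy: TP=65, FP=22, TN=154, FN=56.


Accuracy = (TP+TN)/(TP+TN+FP+FN)
= (65+154)/(297)
= 219/297 = 73.74%

73.74%


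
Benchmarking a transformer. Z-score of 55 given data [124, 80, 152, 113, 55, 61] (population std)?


μ = 97.5, σ = 35.0179
z = (55 - 97.5)/35.0179 = -1.2137

-1.2137


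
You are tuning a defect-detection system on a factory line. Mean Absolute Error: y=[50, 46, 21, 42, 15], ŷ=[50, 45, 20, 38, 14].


Absolute errors: |50-50|=0, |46-45|=1, |21-20|=1, |42-38|=4, |15-14|=1
Sum = 7
MAE = 7/5 = 7/5

7/5


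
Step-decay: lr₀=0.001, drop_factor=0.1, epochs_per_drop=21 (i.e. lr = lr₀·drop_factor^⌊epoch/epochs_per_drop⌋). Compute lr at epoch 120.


n_drops = ⌊120/21⌋ = 5
lr = 0.001·0.1^5 = 0.001·0.00001 = 0.00000001

0.00000001


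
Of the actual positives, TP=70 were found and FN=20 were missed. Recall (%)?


Recall = TP/(TP+FN)
= 70/(70+20)
= 70/90 = 77.78%

77.78%


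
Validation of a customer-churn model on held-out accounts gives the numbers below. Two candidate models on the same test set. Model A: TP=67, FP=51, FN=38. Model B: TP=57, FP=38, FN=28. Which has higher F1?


Model A: P=67/118=0.5678, R=67/105=0.6381, F1=2PR/(P+R)=2TP/(2TP+FP+FN)=134/223=0.6009
Model B: P=57/95=0.6, R=57/85=0.6706, F1=2PR/(P+R)=2TP/(2TP+FP+FN)=114/180=0.6333
0.6009 < 0.6333 → Model B

Model B


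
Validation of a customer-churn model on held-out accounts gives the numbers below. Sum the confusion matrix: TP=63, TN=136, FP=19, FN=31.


Total = TP + TN + FP + FN
= 63 + 136 + 19 + 31
= 249
(Predicted positive: 82, predicted negative: 167)

249


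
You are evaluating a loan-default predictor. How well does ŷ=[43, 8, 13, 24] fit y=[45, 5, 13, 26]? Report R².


ȳ = 22.25
SS_res = Σ(y-ŷ)² = 17
SS_tot = Σ(y-ȳ)² = 914.75
R² = 1 - SS_res/SS_tot = 1 - 0.0186 = 0.9814

0.9814


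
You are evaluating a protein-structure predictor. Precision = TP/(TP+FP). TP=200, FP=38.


Precision = TP/(TP+FP)
= 200/(200+38)
= 200/238 = 84.03%

84.03%


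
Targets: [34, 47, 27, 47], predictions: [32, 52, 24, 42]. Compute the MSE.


Squared errors: (34-32)²=4, (47-52)²=25, (27-24)²=9, (47-42)²=25
Sum = 63
MSE = 63/4 = 63/4

63/4


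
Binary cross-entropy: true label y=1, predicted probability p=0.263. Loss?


BCE = -[y·ln(p) + (1-y)·ln(1-p)]
= -1·ln(0.263) - 0
= -ln(0.263) = 1.3356

1.3356


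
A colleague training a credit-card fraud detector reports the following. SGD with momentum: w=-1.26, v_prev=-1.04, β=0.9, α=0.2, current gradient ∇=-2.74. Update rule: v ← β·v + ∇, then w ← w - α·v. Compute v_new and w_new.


v_new = 0.9·-1.04 - 2.74 = -0.936 - 2.74 = -3.676
w_new = -1.26 - 0.2·-3.676 = -1.26 + 0.7352 = -0.5248

v_new=-3.676, w_new=-0.5248


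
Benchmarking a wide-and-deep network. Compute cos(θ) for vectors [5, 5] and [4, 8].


A·B = 5·4 + 5·8 = 60
‖A‖ = √50 = 7.0711, ‖B‖ = √80 = 8.9443
cos = 60/(√50·√80) = 60/√4000 = 0.9487

0.9487


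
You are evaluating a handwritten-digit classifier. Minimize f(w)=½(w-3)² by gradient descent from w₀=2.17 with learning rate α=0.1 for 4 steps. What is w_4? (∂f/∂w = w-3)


step 1: grad = 2.17-3 = -0.83; w = 2.17 - 0.1·(-0.83) = 2.253
step 2: grad = 2.253-3 = -0.747; w = 2.253 - 0.1·(-0.747) = 2.3277
step 3: grad = 2.3277-3 = -0.6723; w = 2.3277 - 0.1·(-0.6723) = 2.39493
step 4: grad = 2.39493-3 = -0.60507; w = 2.39493 - 0.1·(-0.60507) = 2.455437

2.455437


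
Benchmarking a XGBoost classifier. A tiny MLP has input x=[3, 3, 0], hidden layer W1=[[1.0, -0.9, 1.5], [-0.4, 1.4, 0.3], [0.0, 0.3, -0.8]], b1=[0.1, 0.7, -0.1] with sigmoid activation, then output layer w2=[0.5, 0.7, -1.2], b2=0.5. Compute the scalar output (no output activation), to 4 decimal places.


z1[0] = (1.0)·(3) + (-0.9)·(3) + (1.5)·(0) + 0.1 = 0.4
z1[1] = (-0.4)·(3) + (1.4)·(3) + (0.3)·(0) + 0.7 = 3.7
z1[2] = (0.0)·(3) + (0.3)·(3) + (-0.8)·(0) - 0.1 = 0.8
h = sigmoid(z1) = [0.5987, 0.9759, 0.69]
output = (0.5)·(0.5987) + (0.7)·(0.9759) + (-1.2)·(0.69) + 0.5 = 0.6545

0.6545


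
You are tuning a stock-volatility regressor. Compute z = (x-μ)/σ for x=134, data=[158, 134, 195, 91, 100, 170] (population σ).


μ = 141.3333, σ = 37.1379
z = (134 - 141.3333)/37.1379 = -0.1975

-0.1975


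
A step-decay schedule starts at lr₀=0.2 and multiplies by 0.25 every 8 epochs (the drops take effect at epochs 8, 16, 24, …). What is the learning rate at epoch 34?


n_drops = ⌊34/8⌋ = 4
lr = 0.2·0.25^4 = 0.2·0.00390625 = 0.00078125

0.00078125


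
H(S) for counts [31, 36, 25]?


Probabilities: [31/92, 36/92, 25/92] ≈ [0.337, 0.3913, 0.2717]
H = -((31/92)·log₂(31/92) + (36/92)·log₂(36/92) + (25/92)·log₂(25/92))
  = 1.5693 bits

1.5693 bits


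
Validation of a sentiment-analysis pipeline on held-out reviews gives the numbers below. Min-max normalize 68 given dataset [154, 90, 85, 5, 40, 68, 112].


min=5, max=154
(68-5)/(154-5) = 63/149 = 0.4228

0.4228


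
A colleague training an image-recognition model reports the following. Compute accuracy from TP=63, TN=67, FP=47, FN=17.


Accuracy = (TP+TN)/(TP+TN+FP+FN)
= (63+67)/(194)
= 130/194 = 67.01%

67.01%


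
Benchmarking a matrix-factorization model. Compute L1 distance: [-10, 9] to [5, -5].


d = |-10-5| + |9+ 5|
  = 15 + 14
  = 29

29


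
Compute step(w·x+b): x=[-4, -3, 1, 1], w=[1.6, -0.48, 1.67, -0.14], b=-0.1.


z = (-4)·(1.6) + (-3)·(-0.48) + (1)·(1.67) + (1)·(-0.14) - 0.1
  = -3.53
step(z) = 0 (z<0)

0


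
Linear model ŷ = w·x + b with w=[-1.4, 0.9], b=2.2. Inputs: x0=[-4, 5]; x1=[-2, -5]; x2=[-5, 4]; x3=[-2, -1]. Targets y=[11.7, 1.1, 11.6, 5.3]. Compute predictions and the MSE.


ŷ0 = (-1.4)·(-4) + (0.9)·(5) + 2.2 = 12.3
ŷ1 = (-1.4)·(-2) + (0.9)·(-5) + 2.2 = 0.5
ŷ2 = (-1.4)·(-5) + (0.9)·(4) + 2.2 = 12.8
ŷ3 = (-1.4)·(-2) + (0.9)·(-1) + 2.2 = 4.1
errors² = [0.36, 0.36, 1.44, 1.44]
MSE = 3.6000/4 = 0.9

0.9


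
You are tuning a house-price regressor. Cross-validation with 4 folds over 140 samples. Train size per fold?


Fold size = 140/4 = 35
Training per fold = 140 - 35 = 105

105


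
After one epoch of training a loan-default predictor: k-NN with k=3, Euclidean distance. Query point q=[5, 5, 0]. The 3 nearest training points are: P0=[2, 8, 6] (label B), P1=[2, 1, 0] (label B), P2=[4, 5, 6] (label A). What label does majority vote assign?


d(q,P0) = 7.3485  (label B)
d(q,P1) = 5.0  (label B)
d(q,P2) = 6.0828  (label A)
Votes: A=1, B=2
Majority → B

B


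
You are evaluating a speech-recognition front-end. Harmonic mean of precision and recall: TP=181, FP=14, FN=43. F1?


Precision = 181/195 = 0.9282
Recall = 181/224 = 0.808
F1 = 2·P·R/(P+R) = 2·TP/(2·TP+FP+FN) = 362/(362+14+43) = 362/419 = 0.864

0.864


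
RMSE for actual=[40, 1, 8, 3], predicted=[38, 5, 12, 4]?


MSE = 37/4 = 9.25
RMSE = √(37/4) = 3.0414

3.0414


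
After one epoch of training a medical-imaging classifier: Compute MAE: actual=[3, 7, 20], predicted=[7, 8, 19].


Absolute errors: |3-7|=4, |7-8|=1, |20-19|=1
Sum = 6
MAE = 6/3 = 2

2


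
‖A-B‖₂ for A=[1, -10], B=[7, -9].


d = √((1-7)² + (-10+ 9)²)
  = √(36 + 1)
  = √37 = 6.0828

6.0828


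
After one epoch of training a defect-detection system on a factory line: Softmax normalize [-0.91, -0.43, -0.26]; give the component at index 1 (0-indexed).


Exponentials: e^-0.91=0.4025, e^-0.43=0.6505, e^-0.26=0.7711
Sum = 1.8241
Softmax = [0.2207, 0.3566, 0.4227]
p[1] = 0.6505/1.8241 = 0.3566

0.3566


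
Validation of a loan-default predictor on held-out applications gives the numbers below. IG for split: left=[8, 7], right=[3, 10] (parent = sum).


Parent = [11, 17], H_parent = 0.9666
H_left = 0.9968 (n=15), H_right = 0.7793 (n=13)
H_children = (15/28)·0.9968 + (13/28)·0.7793 = 0.8958
IG = 0.9666 - 0.8958 = 0.0708

0.0708


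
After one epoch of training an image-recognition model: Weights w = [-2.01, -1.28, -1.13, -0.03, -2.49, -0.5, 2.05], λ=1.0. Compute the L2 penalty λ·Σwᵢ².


‖w‖₂² = (-2.01)² + (-1.28)² + (-1.13)² + (-0.03)² + (-2.49)² + (-0.5)² + (2.05)²
     = 4.0401 + 1.6384 + 1.2769 + 0.0009 + 6.2001 + 0.25 + 4.2025
     = 17.6089
λ·‖w‖₂² = 1.0·17.6089 = 17.6089

17.6089


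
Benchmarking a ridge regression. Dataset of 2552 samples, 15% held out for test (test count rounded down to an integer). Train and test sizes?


Test = ⌊2552·15/100⌋ = 382
Train = 2552 - 382 = 2170

Train: 2170, Test: 382


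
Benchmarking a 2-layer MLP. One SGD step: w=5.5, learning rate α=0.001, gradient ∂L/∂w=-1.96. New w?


w_new = w - α·∇
= 5.5 - 0.001·-1.96
= 5.5 + 0.00196
= 5.50196

5.50196
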